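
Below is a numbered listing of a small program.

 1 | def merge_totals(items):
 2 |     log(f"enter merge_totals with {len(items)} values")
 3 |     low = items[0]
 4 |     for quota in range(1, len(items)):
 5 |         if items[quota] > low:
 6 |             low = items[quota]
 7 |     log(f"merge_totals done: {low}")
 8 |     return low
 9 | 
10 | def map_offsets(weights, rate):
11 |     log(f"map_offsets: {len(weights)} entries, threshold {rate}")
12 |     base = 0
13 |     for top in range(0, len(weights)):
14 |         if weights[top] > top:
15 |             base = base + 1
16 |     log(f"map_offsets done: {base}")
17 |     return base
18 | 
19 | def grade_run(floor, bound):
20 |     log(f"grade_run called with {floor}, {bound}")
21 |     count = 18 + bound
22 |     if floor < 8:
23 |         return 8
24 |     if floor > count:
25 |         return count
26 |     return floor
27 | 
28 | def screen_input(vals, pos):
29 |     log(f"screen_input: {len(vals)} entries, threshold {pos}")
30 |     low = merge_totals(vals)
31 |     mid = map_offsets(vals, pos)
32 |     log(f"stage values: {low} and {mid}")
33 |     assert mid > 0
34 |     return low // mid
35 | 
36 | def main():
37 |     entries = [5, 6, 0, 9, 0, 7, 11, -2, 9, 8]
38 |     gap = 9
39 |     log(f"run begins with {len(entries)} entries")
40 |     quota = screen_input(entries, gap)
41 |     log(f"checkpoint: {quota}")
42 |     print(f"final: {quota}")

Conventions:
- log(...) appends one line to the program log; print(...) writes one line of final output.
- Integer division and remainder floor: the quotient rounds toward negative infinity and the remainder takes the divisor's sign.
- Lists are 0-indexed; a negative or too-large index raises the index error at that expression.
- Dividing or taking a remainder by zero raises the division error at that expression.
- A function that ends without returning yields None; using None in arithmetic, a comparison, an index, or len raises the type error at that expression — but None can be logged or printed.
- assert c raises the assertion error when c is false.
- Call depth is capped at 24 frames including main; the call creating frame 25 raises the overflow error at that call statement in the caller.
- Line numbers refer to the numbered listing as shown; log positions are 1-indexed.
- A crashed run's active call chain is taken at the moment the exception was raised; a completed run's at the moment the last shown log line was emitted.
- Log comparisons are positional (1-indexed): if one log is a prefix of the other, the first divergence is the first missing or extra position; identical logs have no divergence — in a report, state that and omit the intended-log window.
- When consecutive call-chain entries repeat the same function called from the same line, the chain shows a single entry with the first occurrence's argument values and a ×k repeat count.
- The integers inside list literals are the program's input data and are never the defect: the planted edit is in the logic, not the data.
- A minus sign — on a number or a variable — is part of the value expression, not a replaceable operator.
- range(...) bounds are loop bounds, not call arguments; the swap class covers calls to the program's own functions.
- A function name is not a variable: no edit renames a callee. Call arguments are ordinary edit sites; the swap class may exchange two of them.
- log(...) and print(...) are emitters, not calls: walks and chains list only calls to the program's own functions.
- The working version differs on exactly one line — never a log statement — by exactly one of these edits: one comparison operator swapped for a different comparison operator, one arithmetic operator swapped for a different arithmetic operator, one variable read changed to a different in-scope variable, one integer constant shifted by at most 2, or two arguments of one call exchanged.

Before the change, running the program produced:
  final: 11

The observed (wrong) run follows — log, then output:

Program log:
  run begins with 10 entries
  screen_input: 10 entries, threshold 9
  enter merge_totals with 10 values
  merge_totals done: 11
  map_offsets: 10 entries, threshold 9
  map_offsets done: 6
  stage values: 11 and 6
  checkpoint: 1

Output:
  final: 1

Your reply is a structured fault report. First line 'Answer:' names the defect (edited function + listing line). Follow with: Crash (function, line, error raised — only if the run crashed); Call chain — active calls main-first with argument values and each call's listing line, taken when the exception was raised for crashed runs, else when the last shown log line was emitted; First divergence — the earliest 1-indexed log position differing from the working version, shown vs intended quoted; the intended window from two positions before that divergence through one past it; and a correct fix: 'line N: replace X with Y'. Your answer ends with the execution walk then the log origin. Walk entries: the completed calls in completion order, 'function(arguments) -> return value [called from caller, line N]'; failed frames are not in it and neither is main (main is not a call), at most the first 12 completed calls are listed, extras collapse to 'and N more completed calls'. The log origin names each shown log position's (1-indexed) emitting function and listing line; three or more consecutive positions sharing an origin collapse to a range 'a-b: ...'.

Answer: the defect is in map_offsets at line 14.
Key observation: Log line 6 is where behavior first shows: 'map_offsets done: 6' appears instead of 'map_offsets done: 1'.
Call chain: main.
First divergence: position 6 — shown 'map_offsets done: 6', intended 'map_offsets done: 1'.
Intended log window:
  4: merge_totals done: 11
  5: map_offsets: 10 entries, threshold 9
  6: map_offsets done: 1
  7: stage values: 11 and 1
Execution walk:
  merge_totals([5, 6, 0, 9, 0, 7, 11, -2, 9, 8]) -> 11  [called from screen_input, line 30]
  map_offsets([5, 6, 0, 9, 0, 7, 11, -2, 9, 8], 9) -> 6  [called from screen_input, line 31]
  screen_input([5, 6, 0, 9, 0, 7, 11, -2, 9, 8], 9) -> 1  [called from main, line 40]
Log origin:
  1: from main, line 39
  2: from screen_input, line 29
  3: from merge_totals, line 2
  4: from merge_totals, line 7
  5: from map_offsets, line 11
  6: from map_offsets, line 16
  7: from screen_input, line 32
  8: from main, line 41
A correct fix: line 14: replace `weights[top] > top` with `weights[top] > rate`.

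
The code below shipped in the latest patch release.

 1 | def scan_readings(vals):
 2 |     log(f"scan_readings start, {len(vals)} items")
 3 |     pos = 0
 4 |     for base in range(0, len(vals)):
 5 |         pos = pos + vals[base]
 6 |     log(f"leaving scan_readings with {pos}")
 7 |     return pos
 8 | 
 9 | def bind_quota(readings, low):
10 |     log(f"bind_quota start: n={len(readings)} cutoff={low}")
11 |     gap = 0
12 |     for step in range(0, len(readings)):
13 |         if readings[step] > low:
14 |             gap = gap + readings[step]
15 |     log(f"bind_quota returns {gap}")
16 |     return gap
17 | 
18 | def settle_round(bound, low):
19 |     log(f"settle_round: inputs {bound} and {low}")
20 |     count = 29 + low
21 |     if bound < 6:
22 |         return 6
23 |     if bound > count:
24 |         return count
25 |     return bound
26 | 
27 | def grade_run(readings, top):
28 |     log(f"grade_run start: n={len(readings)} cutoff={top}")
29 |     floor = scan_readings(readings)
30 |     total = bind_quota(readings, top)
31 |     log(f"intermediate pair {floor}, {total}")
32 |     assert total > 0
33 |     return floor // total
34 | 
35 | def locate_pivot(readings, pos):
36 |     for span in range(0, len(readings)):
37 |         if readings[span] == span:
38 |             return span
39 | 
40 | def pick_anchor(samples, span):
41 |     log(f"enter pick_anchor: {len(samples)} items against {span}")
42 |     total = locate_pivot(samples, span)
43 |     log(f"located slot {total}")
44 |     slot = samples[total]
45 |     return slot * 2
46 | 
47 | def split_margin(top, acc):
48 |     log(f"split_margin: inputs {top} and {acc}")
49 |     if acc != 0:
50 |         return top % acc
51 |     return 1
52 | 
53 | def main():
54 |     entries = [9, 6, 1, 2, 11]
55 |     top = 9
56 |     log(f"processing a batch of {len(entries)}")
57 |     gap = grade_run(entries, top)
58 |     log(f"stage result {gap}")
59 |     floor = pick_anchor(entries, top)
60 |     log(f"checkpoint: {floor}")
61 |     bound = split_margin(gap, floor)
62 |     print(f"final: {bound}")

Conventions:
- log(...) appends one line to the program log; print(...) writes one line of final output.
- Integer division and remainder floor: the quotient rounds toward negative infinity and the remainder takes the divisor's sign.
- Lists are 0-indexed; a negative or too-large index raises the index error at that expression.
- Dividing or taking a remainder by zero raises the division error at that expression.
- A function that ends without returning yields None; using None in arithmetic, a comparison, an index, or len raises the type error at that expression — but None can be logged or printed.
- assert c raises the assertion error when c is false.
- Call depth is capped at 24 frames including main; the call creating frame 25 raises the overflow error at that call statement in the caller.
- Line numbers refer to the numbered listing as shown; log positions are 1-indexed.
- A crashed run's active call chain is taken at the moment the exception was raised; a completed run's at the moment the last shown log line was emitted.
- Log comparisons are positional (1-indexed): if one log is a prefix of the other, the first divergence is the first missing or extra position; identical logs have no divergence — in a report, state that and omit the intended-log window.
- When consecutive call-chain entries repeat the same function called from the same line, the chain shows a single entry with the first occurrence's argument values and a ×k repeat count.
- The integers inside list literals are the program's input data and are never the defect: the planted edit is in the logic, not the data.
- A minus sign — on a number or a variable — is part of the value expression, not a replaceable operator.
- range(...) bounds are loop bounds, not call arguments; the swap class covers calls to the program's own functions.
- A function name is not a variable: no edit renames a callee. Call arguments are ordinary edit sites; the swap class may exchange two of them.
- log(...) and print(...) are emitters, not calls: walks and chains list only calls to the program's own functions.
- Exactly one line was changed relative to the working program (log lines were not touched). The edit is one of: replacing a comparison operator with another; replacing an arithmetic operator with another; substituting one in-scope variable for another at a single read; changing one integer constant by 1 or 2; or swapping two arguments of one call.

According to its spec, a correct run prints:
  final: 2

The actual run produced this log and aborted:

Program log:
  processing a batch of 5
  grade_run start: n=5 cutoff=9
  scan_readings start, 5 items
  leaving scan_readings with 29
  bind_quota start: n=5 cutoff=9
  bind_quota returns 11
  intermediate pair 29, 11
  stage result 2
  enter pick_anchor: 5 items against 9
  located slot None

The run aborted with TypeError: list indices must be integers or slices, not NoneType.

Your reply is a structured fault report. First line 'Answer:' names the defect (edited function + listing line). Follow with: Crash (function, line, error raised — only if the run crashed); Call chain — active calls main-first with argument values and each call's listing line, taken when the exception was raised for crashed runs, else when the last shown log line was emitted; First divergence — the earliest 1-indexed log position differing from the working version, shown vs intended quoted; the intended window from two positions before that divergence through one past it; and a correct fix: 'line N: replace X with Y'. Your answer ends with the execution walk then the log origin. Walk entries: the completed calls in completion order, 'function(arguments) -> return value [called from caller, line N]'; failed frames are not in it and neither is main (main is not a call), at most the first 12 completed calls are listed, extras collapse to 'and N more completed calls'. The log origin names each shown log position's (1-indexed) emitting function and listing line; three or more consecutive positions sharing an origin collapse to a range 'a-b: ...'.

Answer: the defect is in locate_pivot at line 37.
Key fact: The earliest visible damage is log position 10 — 'located slot None' rather than the intended 'located slot 0'.
Crash: pick_anchor, line 44, TypeError.
Call chain: main -> pick_anchor([9, 6, 1, 2, 11], 9) (called at line 59).
First divergence: position 10 — the shown line 'located slot None' should read 'located slot 0'.
Intended log window:
  8: stage result 2
  9: enter pick_anchor: 5 items against 9
  10: located slot 0
  11: checkpoint: 18
Execution walk:
  scan_readings([9, 6, 1, 2, 11]) -> 29  [called from grade_run, line 29]
  bind_quota([9, 6, 1, 2, 11], 9) -> 11  [called from grade_run, line 30]
  grade_run([9, 6, 1, 2, 11], 9) -> 2  [called from main, line 57]
  locate_pivot([9, 6, 1, 2, 11], 9) -> None  [called from pick_anchor, line 42]
Origin of each log line:
  1: emitted by main (line 56)
  2: emitted by grade_run (line 28)
  3: emitted by scan_readings (line 2)
  4: emitted by scan_readings (line 6)
  5: emitted by bind_quota (line 10)
  6: emitted by bind_quota (line 15)
  7: emitted by grade_run (line 31)
  8: emitted by main (line 58)
  9: emitted by pick_anchor (line 41)
  10: emitted by pick_anchor (line 43)
A correct fix: line 37: replace `readings[span] == span` with `readings[span] == pos`.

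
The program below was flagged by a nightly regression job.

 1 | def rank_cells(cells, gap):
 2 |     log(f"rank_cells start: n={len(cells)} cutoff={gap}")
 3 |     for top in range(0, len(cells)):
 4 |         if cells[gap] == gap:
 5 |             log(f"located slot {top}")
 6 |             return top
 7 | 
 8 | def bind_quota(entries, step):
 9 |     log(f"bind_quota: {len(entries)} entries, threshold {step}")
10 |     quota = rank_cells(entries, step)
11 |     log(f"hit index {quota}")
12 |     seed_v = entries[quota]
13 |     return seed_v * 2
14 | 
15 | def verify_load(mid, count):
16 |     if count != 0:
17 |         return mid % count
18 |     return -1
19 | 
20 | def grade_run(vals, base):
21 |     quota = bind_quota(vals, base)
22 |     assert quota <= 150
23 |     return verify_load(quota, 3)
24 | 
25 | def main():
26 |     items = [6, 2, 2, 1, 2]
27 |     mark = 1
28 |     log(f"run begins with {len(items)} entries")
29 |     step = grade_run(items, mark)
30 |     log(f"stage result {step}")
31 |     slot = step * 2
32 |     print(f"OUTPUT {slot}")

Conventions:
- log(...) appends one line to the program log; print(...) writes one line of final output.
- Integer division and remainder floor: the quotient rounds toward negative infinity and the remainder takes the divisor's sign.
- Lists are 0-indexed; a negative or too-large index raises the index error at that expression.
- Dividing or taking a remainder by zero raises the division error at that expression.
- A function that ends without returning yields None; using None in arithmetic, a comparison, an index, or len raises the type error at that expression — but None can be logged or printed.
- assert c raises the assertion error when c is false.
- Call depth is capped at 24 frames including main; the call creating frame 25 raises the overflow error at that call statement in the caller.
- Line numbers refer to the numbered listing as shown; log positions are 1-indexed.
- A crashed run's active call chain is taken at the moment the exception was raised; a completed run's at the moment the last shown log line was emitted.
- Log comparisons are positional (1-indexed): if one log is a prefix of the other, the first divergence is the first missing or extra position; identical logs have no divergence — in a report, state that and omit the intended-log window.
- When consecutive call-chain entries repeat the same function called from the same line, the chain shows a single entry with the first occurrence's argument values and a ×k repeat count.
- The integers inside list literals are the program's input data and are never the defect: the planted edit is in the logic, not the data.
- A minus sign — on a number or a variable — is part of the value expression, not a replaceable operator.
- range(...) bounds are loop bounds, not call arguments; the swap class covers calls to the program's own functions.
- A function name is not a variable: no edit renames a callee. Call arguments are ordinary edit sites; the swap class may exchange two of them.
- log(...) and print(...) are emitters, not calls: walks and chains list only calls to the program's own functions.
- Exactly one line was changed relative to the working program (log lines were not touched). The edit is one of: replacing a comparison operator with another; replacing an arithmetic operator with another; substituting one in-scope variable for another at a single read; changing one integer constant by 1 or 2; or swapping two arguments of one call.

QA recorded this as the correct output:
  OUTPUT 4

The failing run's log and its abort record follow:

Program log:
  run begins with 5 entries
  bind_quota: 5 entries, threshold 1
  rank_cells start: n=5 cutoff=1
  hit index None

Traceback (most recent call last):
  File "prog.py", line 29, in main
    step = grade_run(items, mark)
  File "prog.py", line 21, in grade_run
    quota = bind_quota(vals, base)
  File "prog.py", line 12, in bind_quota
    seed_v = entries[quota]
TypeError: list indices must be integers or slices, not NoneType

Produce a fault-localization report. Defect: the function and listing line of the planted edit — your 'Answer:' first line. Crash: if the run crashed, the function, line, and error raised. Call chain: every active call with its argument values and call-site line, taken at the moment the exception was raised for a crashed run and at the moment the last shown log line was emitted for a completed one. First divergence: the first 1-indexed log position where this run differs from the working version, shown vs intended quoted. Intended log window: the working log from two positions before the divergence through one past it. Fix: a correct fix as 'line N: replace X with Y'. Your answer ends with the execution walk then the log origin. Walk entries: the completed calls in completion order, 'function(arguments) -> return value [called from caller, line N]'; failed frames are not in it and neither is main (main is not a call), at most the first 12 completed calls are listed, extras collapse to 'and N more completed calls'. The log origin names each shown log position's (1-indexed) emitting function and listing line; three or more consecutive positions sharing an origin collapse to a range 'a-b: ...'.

Answer: the defect is in rank_cells at line 4.
Key observation: Log line 4 is where behavior first shows: 'hit index None' appears instead of 'located slot 3'.
Crash: bind_quota, line 12, TypeError.
Call chain: main -> grade_run([6, 2, 2, 1, 2], 1) (called at line 29) -> bind_quota([6, 2, 2, 1, 2], 1) (called at line 21).
First divergence: at position 4 the run shows 'hit index None' where the working version logs 'located slot 3'.
Intended log window:
  2: bind_quota: 5 entries, threshold 1
  3: rank_cells start: n=5 cutoff=1
  4: located slot 3
  5: hit index 3
Execution walk:
  rank_cells([6, 2, 2, 1, 2], 1) -> None  [called from bind_quota, line 10]
Log origins:
  1: emitted by main (line 28)
  2: emitted by bind_quota (line 9)
  3: emitted by rank_cells (line 2)
  4: emitted by bind_quota (line 11)
A correct fix: line 4: replace `cells[gap]` with `cells[top]`.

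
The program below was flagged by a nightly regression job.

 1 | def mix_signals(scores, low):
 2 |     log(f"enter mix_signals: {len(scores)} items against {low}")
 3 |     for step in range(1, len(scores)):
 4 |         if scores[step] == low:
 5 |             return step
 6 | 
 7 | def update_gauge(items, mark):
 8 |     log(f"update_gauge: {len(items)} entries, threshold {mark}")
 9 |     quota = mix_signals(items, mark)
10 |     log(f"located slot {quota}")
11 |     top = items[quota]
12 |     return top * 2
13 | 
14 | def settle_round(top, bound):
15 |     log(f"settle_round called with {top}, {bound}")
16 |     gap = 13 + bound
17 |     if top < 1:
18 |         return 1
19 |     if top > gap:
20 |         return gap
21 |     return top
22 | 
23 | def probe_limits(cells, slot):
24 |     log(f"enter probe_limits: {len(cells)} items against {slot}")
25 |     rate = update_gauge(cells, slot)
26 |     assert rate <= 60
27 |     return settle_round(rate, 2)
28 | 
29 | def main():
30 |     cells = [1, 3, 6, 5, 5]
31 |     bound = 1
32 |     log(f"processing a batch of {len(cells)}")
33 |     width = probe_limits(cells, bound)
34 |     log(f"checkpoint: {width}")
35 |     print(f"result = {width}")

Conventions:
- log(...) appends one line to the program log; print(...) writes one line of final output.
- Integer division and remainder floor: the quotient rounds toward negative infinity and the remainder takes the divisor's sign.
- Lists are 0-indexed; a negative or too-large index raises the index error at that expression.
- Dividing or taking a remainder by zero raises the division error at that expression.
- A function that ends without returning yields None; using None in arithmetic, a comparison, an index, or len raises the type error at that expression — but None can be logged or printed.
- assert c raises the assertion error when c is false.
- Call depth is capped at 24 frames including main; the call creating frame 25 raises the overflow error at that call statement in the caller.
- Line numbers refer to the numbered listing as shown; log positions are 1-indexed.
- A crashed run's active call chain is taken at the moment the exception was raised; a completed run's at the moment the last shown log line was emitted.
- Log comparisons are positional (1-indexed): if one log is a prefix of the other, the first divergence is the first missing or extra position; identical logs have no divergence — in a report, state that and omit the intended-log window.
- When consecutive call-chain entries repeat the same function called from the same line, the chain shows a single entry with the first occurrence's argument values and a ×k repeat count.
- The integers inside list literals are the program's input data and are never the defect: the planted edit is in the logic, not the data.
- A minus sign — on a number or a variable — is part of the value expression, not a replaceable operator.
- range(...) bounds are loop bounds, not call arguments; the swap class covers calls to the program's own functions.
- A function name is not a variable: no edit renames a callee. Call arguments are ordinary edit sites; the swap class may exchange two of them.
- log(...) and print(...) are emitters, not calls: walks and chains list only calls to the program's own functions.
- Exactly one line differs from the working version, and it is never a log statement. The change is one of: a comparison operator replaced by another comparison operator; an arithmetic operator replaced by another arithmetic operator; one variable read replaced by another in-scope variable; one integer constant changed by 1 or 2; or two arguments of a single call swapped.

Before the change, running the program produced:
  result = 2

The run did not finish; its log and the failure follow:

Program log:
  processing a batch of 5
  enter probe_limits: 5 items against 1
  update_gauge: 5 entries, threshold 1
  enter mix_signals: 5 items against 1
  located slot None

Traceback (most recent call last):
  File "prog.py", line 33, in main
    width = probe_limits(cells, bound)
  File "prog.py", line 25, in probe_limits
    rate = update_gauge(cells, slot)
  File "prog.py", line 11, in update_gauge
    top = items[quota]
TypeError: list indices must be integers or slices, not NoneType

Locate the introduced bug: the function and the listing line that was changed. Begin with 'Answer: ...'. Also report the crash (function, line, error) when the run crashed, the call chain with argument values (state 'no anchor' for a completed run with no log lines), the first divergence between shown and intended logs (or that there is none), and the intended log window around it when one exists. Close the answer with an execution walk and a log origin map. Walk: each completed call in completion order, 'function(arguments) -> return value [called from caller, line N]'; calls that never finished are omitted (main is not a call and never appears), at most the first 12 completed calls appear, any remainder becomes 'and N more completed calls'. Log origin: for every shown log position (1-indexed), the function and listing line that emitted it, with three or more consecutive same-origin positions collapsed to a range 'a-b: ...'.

Answer: the defect is in mix_signals at line 3.
Key observation: At log position 5 the runs split — shown 'located slot None', but the working version logs 'located slot 0'.
Crash: update_gauge, line 11, TypeError.
Call chain: main -> probe_limits([1, 3, 6, 5, 5], 1) (called at line 33) -> update_gauge([1, 3, 6, 5, 5], 1) (called at line 25).
First divergence: at position 5 the run shows 'located slot None' where the working version logs 'located slot 0'.
Intended log window:
  3: update_gauge: 5 entries, threshold 1
  4: enter mix_signals: 5 items against 1
  5: located slot 0
  6: settle_round called with 2, 2
Execution walk:
  mix_signals([1, 3, 6, 5, 5], 1) -> None  [called from update_gauge, line 9]
Log line origins:
  1: logged in main at line 32
  2: logged in probe_limits at line 24
  3: logged in update_gauge at line 8
  4: logged in mix_signals at line 2
  5: logged in update_gauge at line 10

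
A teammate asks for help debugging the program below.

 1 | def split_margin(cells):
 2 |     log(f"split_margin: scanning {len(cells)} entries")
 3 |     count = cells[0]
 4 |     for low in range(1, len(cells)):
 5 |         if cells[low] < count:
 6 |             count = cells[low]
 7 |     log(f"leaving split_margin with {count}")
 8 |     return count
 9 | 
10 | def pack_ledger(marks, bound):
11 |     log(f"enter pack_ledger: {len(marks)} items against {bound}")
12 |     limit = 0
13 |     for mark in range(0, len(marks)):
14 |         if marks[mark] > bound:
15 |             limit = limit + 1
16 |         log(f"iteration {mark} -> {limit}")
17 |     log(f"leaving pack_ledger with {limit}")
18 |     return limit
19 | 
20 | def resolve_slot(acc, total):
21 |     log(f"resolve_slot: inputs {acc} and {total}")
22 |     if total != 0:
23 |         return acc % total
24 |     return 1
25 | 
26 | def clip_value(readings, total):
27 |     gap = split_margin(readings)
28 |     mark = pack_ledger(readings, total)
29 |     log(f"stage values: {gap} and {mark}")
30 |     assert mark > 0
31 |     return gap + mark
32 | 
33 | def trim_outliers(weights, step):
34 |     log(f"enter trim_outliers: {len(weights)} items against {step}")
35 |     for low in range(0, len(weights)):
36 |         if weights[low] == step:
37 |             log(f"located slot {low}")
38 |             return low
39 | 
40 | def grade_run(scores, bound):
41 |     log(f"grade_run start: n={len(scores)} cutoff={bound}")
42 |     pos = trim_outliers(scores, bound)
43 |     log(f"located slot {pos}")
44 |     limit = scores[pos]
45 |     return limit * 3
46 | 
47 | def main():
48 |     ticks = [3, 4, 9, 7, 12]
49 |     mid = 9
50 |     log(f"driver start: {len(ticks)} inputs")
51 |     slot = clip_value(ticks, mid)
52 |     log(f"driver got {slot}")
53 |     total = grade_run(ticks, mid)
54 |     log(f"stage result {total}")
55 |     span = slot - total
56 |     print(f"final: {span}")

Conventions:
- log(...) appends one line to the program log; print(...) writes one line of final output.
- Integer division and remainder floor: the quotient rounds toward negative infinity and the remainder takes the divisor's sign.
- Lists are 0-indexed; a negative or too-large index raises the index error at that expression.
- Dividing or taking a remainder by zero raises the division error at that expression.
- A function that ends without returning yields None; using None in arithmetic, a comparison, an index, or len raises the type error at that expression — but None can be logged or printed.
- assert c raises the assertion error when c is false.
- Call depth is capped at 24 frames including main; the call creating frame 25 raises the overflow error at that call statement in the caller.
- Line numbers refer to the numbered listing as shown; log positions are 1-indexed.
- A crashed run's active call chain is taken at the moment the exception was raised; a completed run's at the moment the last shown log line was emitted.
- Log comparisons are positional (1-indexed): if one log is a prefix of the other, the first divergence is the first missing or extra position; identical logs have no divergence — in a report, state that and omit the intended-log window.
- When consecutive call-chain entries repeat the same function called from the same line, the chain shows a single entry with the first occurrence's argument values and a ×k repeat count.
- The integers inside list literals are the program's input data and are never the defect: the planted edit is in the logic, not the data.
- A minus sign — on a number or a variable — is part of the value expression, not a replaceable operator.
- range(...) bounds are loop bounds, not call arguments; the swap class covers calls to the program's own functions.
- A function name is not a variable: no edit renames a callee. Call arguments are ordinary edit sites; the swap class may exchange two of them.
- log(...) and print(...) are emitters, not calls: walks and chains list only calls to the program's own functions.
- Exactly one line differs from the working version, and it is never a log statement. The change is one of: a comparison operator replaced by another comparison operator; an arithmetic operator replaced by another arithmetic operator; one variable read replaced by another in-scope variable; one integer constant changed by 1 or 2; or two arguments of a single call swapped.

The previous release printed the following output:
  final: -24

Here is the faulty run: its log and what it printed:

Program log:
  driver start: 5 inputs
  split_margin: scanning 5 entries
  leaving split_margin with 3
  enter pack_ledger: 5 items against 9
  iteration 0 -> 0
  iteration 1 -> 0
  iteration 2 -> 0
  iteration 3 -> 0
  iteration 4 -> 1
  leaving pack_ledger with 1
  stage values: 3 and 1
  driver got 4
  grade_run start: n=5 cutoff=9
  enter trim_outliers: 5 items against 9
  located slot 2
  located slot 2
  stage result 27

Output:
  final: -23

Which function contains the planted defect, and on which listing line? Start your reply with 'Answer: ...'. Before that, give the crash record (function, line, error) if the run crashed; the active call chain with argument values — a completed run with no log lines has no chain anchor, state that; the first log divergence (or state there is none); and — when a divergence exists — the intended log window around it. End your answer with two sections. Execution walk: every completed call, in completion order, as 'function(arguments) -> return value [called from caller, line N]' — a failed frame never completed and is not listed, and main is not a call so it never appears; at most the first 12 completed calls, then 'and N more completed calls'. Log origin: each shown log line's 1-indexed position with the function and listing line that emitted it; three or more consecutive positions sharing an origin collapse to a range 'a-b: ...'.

Answer: the defect is in clip_value at line 31.
The tell: Everything matches until log position 12, which reads 'driver got 4' in place of 'driver got 3'.
Call chain: main.
First divergence: position 12 — the shown line 'driver got 4' should read 'driver got 3'.
Intended log window:
  10: leaving pack_ledger with 1
  11: stage values: 3 and 1
  12: driver got 3
  13: grade_run start: n=5 cutoff=9
Execution walk:
  split_margin([3, 4, 9, 7, 12]) -> 3  [called from clip_value, line 27]
  pack_ledger([3, 4, 9, 7, 12], 9) -> 1  [called from clip_value, line 28]
  clip_value([3, 4, 9, 7, 12], 9) -> 4  [called from main, line 51]
  trim_outliers([3, 4, 9, 7, 12], 9) -> 2  [called from grade_run, line 42]
  grade_run([3, 4, 9, 7, 12], 9) -> 27  [called from main, line 53]
Log origin:
  1: emitted by main (line 50)
  2: emitted by split_margin (line 2)
  3: emitted by split_margin (line 7)
  4: emitted by pack_ledger (line 11)
  5-9: emitted by pack_ledger (line 16)
  10: emitted by pack_ledger (line 17)
  11: emitted by clip_value (line 29)
  12: emitted by main (line 52)
  13: emitted by grade_run (line 41)
  14: emitted by trim_outliers (line 34)
  15: emitted by trim_outliers (line 37)
  16: emitted by grade_run (line 43)
  17: emitted by main (line 54)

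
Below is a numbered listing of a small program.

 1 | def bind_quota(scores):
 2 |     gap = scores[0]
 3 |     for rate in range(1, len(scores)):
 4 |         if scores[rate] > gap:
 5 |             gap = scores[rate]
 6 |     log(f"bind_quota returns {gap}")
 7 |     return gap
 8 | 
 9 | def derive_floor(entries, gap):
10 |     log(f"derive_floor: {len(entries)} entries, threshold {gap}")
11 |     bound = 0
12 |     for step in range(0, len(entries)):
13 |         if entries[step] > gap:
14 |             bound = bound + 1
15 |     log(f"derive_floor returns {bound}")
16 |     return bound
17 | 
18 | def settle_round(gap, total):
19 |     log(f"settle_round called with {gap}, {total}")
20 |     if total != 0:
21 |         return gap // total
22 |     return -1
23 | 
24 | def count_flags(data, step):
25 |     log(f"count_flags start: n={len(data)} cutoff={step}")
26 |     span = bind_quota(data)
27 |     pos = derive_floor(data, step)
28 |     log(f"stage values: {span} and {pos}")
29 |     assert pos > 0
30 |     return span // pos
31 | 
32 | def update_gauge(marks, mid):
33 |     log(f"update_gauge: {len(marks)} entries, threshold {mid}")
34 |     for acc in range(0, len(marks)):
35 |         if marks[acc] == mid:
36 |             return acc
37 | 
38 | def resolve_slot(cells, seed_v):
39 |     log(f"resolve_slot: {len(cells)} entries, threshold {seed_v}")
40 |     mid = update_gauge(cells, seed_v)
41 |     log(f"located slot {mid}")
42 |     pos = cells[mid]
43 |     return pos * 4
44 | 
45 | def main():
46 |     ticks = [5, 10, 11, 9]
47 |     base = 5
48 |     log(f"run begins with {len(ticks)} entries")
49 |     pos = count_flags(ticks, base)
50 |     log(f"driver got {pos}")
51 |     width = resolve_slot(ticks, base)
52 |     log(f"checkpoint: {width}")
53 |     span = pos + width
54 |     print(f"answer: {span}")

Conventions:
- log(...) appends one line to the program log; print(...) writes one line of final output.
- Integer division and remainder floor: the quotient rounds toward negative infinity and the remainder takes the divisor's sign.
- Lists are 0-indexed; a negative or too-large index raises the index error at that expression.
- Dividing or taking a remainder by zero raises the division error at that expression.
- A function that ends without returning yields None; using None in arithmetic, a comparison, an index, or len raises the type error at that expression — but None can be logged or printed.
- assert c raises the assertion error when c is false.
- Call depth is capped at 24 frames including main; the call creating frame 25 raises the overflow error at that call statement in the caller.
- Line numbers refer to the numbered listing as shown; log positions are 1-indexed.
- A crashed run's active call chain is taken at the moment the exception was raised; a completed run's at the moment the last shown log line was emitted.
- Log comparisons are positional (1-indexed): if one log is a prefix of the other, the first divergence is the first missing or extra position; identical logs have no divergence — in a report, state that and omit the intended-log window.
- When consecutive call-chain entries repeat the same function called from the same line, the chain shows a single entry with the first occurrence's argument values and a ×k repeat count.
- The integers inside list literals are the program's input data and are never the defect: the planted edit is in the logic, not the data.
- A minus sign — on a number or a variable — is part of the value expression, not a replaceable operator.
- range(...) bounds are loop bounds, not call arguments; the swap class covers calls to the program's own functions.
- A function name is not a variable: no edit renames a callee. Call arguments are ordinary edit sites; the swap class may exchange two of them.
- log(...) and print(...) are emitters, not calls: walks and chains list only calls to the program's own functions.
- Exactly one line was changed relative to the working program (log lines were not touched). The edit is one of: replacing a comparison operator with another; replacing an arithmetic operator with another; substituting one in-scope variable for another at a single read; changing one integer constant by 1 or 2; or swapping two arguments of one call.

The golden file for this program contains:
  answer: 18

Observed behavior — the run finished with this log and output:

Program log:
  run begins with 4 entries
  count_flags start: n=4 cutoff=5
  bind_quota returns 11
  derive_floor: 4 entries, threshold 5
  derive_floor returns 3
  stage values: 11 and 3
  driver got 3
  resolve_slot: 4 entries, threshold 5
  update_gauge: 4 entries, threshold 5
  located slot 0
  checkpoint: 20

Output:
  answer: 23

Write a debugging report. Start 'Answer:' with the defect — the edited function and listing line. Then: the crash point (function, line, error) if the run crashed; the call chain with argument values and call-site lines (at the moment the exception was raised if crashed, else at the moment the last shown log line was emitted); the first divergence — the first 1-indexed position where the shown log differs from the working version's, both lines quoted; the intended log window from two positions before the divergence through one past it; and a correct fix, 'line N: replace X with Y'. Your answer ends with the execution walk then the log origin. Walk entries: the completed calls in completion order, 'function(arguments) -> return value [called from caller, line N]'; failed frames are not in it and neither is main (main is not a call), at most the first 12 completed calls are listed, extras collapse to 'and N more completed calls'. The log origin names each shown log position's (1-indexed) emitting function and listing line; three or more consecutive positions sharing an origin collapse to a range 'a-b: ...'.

Answer: the defect is in resolve_slot at line 43.
Key observation: At log position 11 the runs split — shown 'checkpoint: 20', but the working version logs 'checkpoint: 15'.
Call chain: main.
First divergence: position 11; shown 'checkpoint: 20' vs intended 'checkpoint: 15'.
Intended log window:
  9: update_gauge: 4 entries, threshold 5
  10: located slot 0
  11: checkpoint: 15
Execution walk:
  bind_quota([5, 10, 11, 9]) -> 11  [called from count_flags, line 26]
  derive_floor([5, 10, 11, 9], 5) -> 3  [called from count_flags, line 27]
  count_flags([5, 10, 11, 9], 5) -> 3  [called from main, line 49]
  update_gauge([5, 10, 11, 9], 5) -> 0  [called from resolve_slot, line 40]
  resolve_slot([5, 10, 11, 9], 5) -> 20  [called from main, line 51]
Log origins:
  1 — main, line 48
  2 — count_flags, line 25
  3 — bind_quota, line 6
  4 — derive_floor, line 10
  5 — derive_floor, line 15
  6 — count_flags, line 28
  7 — main, line 50
  8 — resolve_slot, line 39
  9 — update_gauge, line 33
  10 — resolve_slot, line 41
  11 — main, line 52
A correct fix: line 43: replace `4` with `3`.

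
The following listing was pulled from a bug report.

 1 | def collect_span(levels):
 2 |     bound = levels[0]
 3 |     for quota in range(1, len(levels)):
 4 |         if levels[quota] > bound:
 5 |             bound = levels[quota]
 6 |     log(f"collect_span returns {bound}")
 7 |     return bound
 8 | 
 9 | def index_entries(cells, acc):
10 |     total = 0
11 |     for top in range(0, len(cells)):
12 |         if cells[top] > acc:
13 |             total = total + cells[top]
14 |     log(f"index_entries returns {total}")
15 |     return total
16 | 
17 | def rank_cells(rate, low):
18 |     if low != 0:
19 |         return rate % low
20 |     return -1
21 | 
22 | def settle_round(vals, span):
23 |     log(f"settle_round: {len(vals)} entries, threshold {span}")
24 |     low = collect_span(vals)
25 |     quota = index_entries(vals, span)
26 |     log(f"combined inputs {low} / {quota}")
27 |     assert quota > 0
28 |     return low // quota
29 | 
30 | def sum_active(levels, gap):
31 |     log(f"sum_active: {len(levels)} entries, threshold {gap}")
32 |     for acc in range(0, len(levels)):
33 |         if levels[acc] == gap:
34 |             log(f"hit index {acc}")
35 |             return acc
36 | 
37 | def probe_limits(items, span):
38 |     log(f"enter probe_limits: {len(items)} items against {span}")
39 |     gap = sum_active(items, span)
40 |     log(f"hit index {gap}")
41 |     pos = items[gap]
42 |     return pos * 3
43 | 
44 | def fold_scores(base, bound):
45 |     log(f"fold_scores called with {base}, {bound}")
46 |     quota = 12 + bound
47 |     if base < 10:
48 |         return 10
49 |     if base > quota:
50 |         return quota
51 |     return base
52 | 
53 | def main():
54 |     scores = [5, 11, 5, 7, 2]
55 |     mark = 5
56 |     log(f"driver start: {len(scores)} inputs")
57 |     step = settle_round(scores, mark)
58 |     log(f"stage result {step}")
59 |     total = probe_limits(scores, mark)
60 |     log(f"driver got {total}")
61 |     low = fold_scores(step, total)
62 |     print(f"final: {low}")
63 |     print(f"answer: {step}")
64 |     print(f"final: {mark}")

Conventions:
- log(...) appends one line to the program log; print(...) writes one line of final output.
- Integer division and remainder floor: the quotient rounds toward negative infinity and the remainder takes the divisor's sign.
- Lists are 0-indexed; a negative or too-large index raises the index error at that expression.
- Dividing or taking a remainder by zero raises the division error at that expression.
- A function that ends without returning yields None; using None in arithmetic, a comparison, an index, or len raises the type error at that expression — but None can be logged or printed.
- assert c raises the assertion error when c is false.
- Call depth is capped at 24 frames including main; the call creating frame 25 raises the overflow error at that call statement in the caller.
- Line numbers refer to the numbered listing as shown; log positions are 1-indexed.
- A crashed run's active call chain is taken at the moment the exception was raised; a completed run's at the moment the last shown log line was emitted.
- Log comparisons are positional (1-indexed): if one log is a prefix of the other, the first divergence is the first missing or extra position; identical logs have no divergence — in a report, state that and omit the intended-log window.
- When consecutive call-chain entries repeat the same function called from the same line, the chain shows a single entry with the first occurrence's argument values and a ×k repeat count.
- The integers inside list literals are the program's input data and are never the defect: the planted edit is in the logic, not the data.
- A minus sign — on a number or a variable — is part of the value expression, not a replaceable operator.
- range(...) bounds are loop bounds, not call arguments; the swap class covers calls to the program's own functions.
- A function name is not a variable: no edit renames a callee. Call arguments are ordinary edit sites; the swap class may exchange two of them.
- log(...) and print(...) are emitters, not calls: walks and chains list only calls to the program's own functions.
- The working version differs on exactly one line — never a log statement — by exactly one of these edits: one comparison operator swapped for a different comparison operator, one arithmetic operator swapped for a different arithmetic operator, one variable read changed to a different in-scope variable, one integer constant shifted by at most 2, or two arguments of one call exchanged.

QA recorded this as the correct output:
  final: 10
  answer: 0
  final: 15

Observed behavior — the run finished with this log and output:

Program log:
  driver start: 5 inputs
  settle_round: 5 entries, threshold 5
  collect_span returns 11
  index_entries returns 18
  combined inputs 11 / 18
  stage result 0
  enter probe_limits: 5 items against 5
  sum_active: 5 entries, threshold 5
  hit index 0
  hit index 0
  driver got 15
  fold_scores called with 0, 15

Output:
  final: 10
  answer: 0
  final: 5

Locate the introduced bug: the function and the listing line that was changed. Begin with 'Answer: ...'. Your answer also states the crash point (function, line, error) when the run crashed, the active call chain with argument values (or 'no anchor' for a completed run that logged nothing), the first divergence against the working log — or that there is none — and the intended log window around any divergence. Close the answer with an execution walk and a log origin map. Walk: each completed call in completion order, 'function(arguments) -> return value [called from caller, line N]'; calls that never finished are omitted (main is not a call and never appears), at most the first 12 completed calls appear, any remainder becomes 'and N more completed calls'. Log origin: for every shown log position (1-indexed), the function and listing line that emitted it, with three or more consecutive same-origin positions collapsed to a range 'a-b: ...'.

Answer: the defect is in main at line 64.
The tell: Every logged value matches the working version; the printed result is what differs.
Call chain: main -> fold_scores(0, 15) (called at line 61).
First divergence: none — the logs agree in full.
Execution walk:
  collect_span([5, 11, 5, 7, 2]) -> 11  [called from settle_round, line 24]
  index_entries([5, 11, 5, 7, 2], 5) -> 18  [called from settle_round, line 25]
  settle_round([5, 11, 5, 7, 2], 5) -> 0  [called from main, line 57]
  sum_active([5, 11, 5, 7, 2], 5) -> 0  [called from probe_limits, line 39]
  probe_limits([5, 11, 5, 7, 2], 5) -> 15  [called from main, line 59]
  fold_scores(0, 15) -> 10  [called from main, line 61]
Log origin:
  1: from main, line 56
  2: from settle_round, line 23
  3: from collect_span, line 6
  4: from index_entries, line 14
  5: from settle_round, line 26
  6: from main, line 58
  7: from probe_limits, line 38
  8: from sum_active, line 31
  9: from sum_active, line 34
  10: from probe_limits, line 40
  11: from main, line 60
  12: from fold_scores, line 45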